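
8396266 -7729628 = 666638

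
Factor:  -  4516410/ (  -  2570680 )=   2^(  -  2)  *  3^1 * 7^( - 1 ) * 151^1 * 997^1*9181^ ( - 1 ) = 451641/257068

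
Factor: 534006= 2^1*3^3 *11^1*29^1*31^1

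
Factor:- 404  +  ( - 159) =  - 563^1 = - 563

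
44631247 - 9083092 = 35548155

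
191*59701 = 11402891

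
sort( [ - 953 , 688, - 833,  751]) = [ - 953 ,-833, 688, 751 ] 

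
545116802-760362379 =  -215245577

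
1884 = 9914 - 8030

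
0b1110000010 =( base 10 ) 898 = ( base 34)qe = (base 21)20g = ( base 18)2dg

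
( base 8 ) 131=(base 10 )89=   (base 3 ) 10022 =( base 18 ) 4h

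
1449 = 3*483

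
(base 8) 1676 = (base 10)958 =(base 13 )589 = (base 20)27i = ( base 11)7A1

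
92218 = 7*13174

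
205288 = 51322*4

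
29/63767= 29/63767 = 0.00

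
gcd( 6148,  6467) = 29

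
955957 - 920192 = 35765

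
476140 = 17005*28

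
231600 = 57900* 4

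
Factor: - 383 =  - 383^1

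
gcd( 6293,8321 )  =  1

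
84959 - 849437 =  - 764478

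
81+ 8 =89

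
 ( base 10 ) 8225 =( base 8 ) 20041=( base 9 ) 12248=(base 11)61A8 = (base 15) 2685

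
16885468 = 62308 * 271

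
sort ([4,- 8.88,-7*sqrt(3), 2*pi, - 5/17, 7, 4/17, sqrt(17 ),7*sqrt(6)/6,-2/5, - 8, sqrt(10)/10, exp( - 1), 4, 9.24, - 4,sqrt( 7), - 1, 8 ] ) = [ - 7*sqrt(3 ), - 8.88, -8,  -  4, - 1,- 2/5 ,-5/17, 4/17, sqrt( 10) /10, exp(-1 ),sqrt(7),7*sqrt(6)/6, 4, 4, sqrt ( 17 ),  2*pi, 7, 8, 9.24]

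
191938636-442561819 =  - 250623183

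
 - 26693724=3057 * (  -  8732)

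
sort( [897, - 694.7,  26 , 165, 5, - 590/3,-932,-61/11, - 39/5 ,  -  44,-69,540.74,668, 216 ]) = [ - 932,  -  694.7, - 590/3, - 69, - 44,  -  39/5, - 61/11 , 5 , 26,  165, 216,  540.74 , 668,897 ]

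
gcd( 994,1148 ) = 14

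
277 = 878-601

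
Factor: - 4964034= - 2^1*3^1* 17^1 *41^1*1187^1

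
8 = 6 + 2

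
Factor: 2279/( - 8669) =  - 43^1*53^1*8669^(-1)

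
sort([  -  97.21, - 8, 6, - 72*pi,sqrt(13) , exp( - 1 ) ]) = [  -  72*pi, - 97.21,-8, exp( - 1), sqrt( 13 ),  6 ]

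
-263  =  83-346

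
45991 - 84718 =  - 38727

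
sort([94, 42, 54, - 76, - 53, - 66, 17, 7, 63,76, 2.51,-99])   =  [ - 99,-76,-66, - 53, 2.51, 7, 17,  42 , 54, 63,76,94 ] 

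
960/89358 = 160/14893 = 0.01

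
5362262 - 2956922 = 2405340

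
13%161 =13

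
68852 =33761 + 35091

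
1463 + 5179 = 6642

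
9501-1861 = 7640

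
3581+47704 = 51285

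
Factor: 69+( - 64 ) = 5 = 5^1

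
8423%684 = 215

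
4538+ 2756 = 7294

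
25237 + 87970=113207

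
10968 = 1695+9273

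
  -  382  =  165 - 547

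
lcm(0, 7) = 0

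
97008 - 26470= 70538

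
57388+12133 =69521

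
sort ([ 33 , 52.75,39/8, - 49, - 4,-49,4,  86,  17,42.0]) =[ - 49,-49, - 4, 4,39/8, 17,33,42.0, 52.75, 86 ]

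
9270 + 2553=11823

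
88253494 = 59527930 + 28725564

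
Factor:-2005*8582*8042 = -138377970220 = - 2^2*5^1*7^1*401^1*613^1*4021^1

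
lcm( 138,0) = 0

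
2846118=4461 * 638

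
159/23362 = 159/23362=0.01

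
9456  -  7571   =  1885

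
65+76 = 141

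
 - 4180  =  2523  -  6703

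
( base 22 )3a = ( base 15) 51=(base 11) 6A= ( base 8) 114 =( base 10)76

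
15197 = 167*91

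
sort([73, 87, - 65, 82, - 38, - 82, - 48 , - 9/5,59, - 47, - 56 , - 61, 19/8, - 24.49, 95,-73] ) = [ - 82, - 73,-65,- 61, - 56, - 48,  -  47, - 38,  -  24.49, - 9/5,19/8 , 59,73,  82, 87,95 ] 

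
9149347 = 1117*8191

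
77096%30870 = 15356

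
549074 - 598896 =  - 49822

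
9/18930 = 3/6310= 0.00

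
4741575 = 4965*955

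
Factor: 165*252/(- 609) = -1980/29  =  - 2^2* 3^2*5^1*11^1 * 29^(  -  1)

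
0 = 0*63278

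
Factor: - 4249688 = -2^3*479^1*1109^1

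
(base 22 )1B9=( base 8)1337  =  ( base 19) 20d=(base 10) 735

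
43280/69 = 627 + 17/69 = 627.25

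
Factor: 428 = 2^2*107^1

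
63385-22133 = 41252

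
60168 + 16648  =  76816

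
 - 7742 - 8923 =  - 16665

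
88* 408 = 35904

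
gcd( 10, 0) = 10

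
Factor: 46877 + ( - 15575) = 31302 = 2^1*3^2 * 37^1 * 47^1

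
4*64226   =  256904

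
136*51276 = 6973536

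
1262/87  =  1262/87= 14.51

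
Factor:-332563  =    -  7^2 * 11^1*617^1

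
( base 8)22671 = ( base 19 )17E5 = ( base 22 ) JKL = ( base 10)9657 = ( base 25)FB7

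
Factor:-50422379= - 7^1*37^1* 194681^1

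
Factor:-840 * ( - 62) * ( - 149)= - 2^4*3^1*5^1 * 7^1*31^1*149^1 = -  7759920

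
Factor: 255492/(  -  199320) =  - 141/110 = - 2^( - 1)*3^1*5^(- 1)*11^ ( - 1)*47^1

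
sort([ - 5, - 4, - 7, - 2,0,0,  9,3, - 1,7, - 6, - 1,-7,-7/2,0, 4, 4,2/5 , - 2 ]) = [ - 7,-7, -6, - 5, - 4, - 7/2, - 2, - 2, - 1, - 1,0,0 , 0 , 2/5,3, 4, 4, 7,9 ]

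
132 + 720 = 852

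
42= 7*6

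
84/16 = 21/4=5.25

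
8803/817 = 8803/817 = 10.77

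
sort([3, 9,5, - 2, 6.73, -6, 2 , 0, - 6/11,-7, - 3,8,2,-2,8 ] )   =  [-7, - 6,  -  3, - 2, - 2, - 6/11,0 , 2,2, 3, 5,6.73, 8,8,  9]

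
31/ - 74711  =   - 1+74680/74711 = - 0.00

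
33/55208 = 33/55208= 0.00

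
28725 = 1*28725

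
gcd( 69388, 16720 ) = 836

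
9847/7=1406 + 5/7 = 1406.71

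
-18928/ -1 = 18928 + 0/1 = 18928.00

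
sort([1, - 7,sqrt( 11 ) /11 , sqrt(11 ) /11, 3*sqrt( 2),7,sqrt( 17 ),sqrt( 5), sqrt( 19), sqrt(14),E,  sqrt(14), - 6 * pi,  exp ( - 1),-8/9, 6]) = [ - 6*pi,-7,-8/9,  sqrt(11) /11,  sqrt( 11) /11 , exp( - 1),1, sqrt(5) , E , sqrt(14 ), sqrt( 14),  sqrt(17),3*sqrt( 2 ),  sqrt( 19),6, 7]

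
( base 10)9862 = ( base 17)2022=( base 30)ASM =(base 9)14467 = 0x2686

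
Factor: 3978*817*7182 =23341686732=2^2*3^5  *7^1*13^1*17^1*19^2*43^1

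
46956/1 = 46956 = 46956.00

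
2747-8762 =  - 6015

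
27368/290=94 + 54/145 = 94.37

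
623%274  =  75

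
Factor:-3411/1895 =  - 9/5=- 3^2*5^( - 1 ) 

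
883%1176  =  883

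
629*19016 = 11961064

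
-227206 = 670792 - 897998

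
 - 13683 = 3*( - 4561)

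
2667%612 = 219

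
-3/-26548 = 3/26548=0.00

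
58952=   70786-11834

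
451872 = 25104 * 18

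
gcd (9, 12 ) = 3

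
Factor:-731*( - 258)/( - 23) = - 2^1*3^1*17^1*23^ ( - 1)*43^2 = -188598/23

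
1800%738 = 324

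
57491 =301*191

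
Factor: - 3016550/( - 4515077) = 2^1*5^2*7^( - 1)*60331^1 *645011^( - 1 )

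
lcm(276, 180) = 4140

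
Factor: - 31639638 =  - 2^1 * 3^1*29^1*181837^1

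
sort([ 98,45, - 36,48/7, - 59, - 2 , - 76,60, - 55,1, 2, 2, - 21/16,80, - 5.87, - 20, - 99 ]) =[  -  99, - 76, - 59, -55, - 36, - 20, - 5.87, - 2,  -  21/16,1, 2,2,  48/7 , 45,60,80,98 ]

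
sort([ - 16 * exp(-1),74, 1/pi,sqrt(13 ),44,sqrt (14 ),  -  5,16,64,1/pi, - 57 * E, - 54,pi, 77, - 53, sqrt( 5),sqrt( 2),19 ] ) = [-57*E, - 54, - 53, - 16*exp( - 1 ), - 5,1/pi,1/pi, sqrt(2), sqrt( 5) , pi,sqrt(13),sqrt(14 ), 16, 19,44,64,74,77]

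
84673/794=84673/794 = 106.64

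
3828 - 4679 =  - 851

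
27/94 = 27/94 = 0.29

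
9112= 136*67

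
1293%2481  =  1293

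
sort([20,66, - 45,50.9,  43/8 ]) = [ - 45,43/8,  20, 50.9, 66] 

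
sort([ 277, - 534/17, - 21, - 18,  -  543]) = [-543, - 534/17,  -  21, - 18,277 ]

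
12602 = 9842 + 2760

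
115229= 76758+38471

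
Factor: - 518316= - 2^2*3^1*47^1 * 919^1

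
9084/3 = 3028 = 3028.00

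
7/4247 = 7/4247 = 0.00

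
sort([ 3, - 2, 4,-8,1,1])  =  [ -8, - 2,  1 , 1,3,4]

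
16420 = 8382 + 8038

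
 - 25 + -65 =-90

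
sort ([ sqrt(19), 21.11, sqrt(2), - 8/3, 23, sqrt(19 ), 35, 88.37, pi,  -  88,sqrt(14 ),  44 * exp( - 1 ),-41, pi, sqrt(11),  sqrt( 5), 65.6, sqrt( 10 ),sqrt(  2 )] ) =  [-88,-41 , - 8/3, sqrt( 2 ),sqrt(2) , sqrt(5), pi,pi,sqrt ( 10 ), sqrt(11) , sqrt( 14 ),sqrt ( 19) , sqrt(19),44 *exp( - 1),21.11, 23, 35, 65.6,  88.37 ] 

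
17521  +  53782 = 71303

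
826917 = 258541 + 568376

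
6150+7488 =13638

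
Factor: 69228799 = 19^1*3643621^1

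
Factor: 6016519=6016519^1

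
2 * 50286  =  100572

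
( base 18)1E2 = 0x242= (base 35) GI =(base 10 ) 578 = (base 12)402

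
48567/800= 48567/800 = 60.71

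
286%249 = 37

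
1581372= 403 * 3924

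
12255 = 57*215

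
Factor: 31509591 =3^1 * 1319^1*7963^1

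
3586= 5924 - 2338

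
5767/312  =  18 + 151/312 = 18.48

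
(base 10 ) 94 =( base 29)37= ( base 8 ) 136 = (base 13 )73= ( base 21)4A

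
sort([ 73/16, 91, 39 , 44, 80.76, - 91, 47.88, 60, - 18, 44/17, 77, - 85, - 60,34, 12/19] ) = [ - 91 , - 85, - 60, - 18, 12/19, 44/17, 73/16,34,  39,  44, 47.88,60,77, 80.76,91]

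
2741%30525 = 2741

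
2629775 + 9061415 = 11691190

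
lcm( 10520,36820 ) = 73640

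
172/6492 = 43/1623=   0.03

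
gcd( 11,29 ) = 1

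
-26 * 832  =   - 21632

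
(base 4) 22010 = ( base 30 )le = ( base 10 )644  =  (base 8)1204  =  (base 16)284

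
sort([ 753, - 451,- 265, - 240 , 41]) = [ -451, - 265, - 240, 41,753 ]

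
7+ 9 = 16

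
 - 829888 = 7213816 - 8043704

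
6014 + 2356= 8370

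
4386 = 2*2193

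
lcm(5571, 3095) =27855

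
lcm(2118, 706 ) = 2118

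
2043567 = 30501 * 67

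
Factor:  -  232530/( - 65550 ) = 5^( - 1)*19^( - 1)*337^1=337/95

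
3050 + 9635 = 12685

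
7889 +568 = 8457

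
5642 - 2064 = 3578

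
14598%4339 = 1581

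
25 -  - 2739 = 2764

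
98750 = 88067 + 10683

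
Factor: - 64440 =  - 2^3*3^2*5^1 * 179^1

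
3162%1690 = 1472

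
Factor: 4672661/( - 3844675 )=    - 5^(-2)*7^1*29^( - 1)*31^1*61^1 *353^1*5303^( - 1)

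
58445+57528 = 115973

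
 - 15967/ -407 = 39 + 94/407 = 39.23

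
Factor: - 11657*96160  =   - 2^5*5^1* 601^1*11657^1 = -1120937120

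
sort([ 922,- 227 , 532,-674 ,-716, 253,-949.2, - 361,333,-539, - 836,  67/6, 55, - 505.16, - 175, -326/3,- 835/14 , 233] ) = [-949.2, - 836, - 716, - 674, - 539, - 505.16, - 361 , - 227, - 175,-326/3, - 835/14,67/6,55 , 233, 253,  333 , 532,922 ] 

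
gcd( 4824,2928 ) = 24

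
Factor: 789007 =43^1*59^1*311^1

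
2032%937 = 158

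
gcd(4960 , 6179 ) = 1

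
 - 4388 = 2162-6550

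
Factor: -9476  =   - 2^2*23^1*103^1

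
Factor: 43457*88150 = 2^1*5^2*41^1*43^1*43457^1  =  3830734550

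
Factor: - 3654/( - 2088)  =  7/4 = 2^( - 2 )*7^1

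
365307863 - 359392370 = 5915493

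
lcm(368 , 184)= 368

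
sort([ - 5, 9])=[ - 5, 9 ]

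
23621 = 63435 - 39814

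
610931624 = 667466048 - 56534424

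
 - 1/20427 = - 1/20427=-  0.00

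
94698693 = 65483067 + 29215626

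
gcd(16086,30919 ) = 7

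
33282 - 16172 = 17110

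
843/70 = 12 + 3/70 = 12.04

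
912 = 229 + 683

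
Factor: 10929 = 3^1*3643^1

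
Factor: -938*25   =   - 2^1*5^2 *7^1*67^1 = - 23450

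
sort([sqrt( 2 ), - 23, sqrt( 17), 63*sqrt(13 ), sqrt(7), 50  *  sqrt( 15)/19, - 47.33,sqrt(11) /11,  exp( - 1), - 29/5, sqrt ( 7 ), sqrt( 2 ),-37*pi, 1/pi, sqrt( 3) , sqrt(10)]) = [-37*pi, - 47.33, - 23, - 29/5,sqrt ( 11 ) /11, 1/pi, exp( - 1), sqrt(2), sqrt(2),sqrt(3),  sqrt( 7), sqrt( 7 ), sqrt( 10 ),sqrt( 17 )  ,  50*sqrt( 15) /19,  63*sqrt(13 ) ] 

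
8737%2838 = 223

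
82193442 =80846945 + 1346497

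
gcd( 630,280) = 70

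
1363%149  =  22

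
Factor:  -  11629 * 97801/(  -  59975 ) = 5^(-2 )*11^1*17^1*29^1*401^1*523^1*2399^(-1 ) =1137327829/59975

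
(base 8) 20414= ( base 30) 9c0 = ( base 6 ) 103100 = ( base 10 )8460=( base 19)1485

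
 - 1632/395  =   - 5 + 343/395 = -  4.13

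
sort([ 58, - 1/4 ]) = [ - 1/4, 58]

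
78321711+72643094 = 150964805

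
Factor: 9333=3^2 * 17^1*61^1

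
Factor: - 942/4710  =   - 5^( - 1) = -1/5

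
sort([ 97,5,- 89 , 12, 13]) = [ - 89, 5,12, 13,97 ]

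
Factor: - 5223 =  - 3^1*1741^1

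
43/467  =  43/467= 0.09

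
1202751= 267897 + 934854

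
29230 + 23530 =52760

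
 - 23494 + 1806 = - 21688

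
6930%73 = 68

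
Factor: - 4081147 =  - 7^1*583021^1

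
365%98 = 71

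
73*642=46866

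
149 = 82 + 67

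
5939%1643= 1010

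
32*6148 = 196736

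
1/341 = 1/341 = 0.00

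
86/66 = 1 + 10/33=1.30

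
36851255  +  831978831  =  868830086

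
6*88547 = 531282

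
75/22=3+9/22 = 3.41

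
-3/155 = -3/155 = - 0.02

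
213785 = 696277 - 482492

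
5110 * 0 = 0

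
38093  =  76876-38783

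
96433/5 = 19286 + 3/5 = 19286.60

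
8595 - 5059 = 3536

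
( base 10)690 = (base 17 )26A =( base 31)M8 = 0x2B2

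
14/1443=14/1443 = 0.01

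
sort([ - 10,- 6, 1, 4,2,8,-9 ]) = [-10,-9 ,- 6,  1,2, 4,  8] 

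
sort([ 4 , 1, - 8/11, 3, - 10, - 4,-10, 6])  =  [ - 10, - 10, - 4, - 8/11, 1,3, 4, 6]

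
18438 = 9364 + 9074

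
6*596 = 3576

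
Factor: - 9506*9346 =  -2^2  *7^2*97^1*4673^1 = - 88843076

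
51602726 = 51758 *997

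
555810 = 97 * 5730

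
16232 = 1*16232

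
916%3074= 916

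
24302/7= 3471 + 5/7 = 3471.71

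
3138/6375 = 1046/2125=0.49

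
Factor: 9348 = 2^2*3^1* 19^1 * 41^1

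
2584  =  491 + 2093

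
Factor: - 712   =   - 2^3*89^1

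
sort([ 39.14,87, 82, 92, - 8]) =[ - 8, 39.14,82,  87 , 92]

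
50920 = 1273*40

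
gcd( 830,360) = 10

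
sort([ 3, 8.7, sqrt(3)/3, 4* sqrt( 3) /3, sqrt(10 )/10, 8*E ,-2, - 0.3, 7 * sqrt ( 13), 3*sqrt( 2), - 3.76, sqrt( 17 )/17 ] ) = [ - 3.76 , - 2,-0.3, sqrt( 17 ) /17,sqrt(10 ) /10, sqrt( 3 ) /3,4*sqrt( 3)/3, 3,  3*sqrt( 2), 8.7, 8*E, 7 * sqrt(13) ]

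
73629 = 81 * 909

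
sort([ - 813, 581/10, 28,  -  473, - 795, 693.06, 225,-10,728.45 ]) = [-813 ,-795 ,  -  473,-10, 28, 581/10 , 225, 693.06,728.45] 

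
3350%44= 6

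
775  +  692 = 1467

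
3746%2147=1599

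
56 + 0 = 56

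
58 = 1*58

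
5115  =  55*93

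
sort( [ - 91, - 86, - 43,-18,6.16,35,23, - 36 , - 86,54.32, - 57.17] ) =[ - 91, -86, - 86, - 57.17, - 43, - 36, - 18,6.16,23,35,54.32]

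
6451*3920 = 25287920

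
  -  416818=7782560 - 8199378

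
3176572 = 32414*98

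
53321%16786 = 2963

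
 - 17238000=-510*33800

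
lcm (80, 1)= 80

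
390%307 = 83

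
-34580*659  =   -22788220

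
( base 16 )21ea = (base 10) 8682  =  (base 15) 288C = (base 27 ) BOF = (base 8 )20752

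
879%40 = 39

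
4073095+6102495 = 10175590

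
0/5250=0 = 0.00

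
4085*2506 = 10237010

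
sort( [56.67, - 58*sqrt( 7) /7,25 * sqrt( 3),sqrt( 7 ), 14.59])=[-58*sqrt( 7)/7 , sqrt( 7 ),14.59 , 25*sqrt(3), 56.67]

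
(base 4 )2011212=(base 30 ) 9F0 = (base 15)2800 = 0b10000101100110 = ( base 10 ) 8550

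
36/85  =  36/85 = 0.42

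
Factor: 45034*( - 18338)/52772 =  - 11^1*23^1*53^1*79^( - 1)*89^1*167^( - 1) *173^1 = -  206458373/13193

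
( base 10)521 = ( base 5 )4041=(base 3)201022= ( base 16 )209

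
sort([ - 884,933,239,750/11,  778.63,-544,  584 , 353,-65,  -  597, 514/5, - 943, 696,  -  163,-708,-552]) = [ - 943, - 884, - 708,-597 ,-552, - 544, - 163, - 65,750/11, 514/5,  239,353, 584, 696,778.63,933] 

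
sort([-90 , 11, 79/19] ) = [ -90, 79/19, 11]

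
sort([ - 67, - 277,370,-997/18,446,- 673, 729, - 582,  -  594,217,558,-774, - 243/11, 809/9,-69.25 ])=[ - 774, - 673, - 594, - 582, - 277, - 69.25, - 67, - 997/18 , - 243/11, 809/9, 217, 370,446,558,729]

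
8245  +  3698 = 11943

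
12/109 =12/109 = 0.11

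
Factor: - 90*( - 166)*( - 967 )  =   - 2^2*3^2*5^1*83^1*967^1=   - 14446980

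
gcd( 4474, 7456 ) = 2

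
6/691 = 6/691=0.01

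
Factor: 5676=2^2 *3^1*11^1*43^1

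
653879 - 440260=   213619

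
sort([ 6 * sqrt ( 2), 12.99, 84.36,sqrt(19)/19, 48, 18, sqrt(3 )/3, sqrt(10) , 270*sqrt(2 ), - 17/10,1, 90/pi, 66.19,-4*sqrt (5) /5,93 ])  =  [ - 4 * sqrt(5) /5, - 17/10, sqrt(19) /19, sqrt(3 )/3, 1, sqrt ( 10), 6*sqrt( 2 ) , 12.99,18, 90/pi, 48,  66.19, 84.36,93, 270 * sqrt(2) ] 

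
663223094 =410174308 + 253048786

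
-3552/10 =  - 1776/5 = - 355.20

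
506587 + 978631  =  1485218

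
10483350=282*37175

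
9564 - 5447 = 4117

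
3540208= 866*4088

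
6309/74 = 85 + 19/74 = 85.26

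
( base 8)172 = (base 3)11112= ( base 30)42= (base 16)7A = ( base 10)122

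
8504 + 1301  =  9805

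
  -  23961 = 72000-95961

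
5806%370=256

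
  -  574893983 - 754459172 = -1329353155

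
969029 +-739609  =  229420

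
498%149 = 51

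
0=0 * 994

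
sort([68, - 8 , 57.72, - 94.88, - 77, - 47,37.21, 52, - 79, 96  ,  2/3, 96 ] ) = [ - 94.88, - 79, - 77, -47, - 8, 2/3, 37.21,52, 57.72, 68, 96, 96]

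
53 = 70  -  17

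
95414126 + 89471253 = 184885379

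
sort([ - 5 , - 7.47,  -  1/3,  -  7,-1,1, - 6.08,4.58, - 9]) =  [ - 9, - 7.47 , -7, - 6.08,-5, - 1,-1/3,1,4.58 ]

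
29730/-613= -29730/613= -48.50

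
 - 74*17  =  -1258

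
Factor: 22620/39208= 15/26 = 2^(-1 )*3^1*5^1*13^( - 1) 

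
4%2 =0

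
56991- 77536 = -20545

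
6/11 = 6/11 = 0.55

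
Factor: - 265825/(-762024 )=2^( - 3) * 3^( - 1 )*5^2*7^3*31^1*31751^( - 1) 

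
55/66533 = 55/66533=0.00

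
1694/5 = 1694/5 = 338.80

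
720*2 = 1440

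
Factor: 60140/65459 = 2^2*5^1*31^1*67^(-1)*97^1*977^( - 1)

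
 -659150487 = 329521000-988671487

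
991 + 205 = 1196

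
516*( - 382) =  - 197112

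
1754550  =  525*3342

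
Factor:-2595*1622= -4209090= - 2^1 * 3^1*5^1*173^1*811^1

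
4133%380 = 333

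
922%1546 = 922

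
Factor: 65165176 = 2^3*8145647^1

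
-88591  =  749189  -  837780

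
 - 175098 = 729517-904615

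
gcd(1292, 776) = 4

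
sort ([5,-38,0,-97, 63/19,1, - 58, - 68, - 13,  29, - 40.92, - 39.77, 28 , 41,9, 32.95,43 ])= [- 97, - 68, - 58,- 40.92, - 39.77, - 38 ,  -  13 , 0,  1, 63/19,5,  9,28 , 29, 32.95,  41,43] 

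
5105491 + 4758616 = 9864107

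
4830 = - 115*( - 42)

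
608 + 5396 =6004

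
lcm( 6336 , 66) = 6336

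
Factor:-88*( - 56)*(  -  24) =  - 2^9 * 3^1 * 7^1*11^1 = - 118272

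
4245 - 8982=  - 4737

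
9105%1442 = 453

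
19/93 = 19/93 = 0.20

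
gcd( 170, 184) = 2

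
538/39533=538/39533 = 0.01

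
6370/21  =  303 + 1/3= 303.33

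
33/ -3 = - 11/1 =- 11.00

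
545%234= 77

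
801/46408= 801/46408 = 0.02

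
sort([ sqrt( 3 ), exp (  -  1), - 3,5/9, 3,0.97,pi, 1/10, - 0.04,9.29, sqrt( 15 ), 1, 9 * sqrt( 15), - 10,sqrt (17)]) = [ - 10, - 3, -0.04,1/10,exp( - 1),5/9, 0.97, 1 , sqrt (3) , 3,  pi , sqrt( 15),sqrt(17), 9.29, 9*sqrt(15) ]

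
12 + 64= 76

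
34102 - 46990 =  - 12888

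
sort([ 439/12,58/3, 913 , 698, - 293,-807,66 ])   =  [-807,-293, 58/3, 439/12,66,698, 913 ]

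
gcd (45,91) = 1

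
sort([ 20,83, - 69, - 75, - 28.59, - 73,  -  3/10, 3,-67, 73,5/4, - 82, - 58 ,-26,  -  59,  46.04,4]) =[-82, - 75, - 73,  -  69, - 67 , - 59, - 58, - 28.59, - 26,-3/10,  5/4,  3, 4,20, 46.04,73,  83] 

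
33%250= 33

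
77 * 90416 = 6962032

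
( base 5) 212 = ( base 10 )57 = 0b111001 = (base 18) 33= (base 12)49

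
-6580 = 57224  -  63804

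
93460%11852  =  10496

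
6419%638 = 39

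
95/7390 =19/1478 = 0.01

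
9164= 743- -8421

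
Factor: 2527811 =11^2*13^1*1607^1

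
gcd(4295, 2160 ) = 5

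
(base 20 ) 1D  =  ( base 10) 33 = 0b100001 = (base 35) X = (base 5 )113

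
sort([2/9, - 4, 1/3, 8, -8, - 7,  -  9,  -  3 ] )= [ - 9  , - 8, - 7,-4, - 3, 2/9,1/3, 8] 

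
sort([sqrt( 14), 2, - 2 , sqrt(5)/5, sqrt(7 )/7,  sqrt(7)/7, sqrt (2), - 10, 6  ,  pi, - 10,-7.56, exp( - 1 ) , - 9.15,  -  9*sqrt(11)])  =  [ - 9*sqrt(11), - 10, - 10 , - 9.15, - 7.56 , - 2 , exp( - 1), sqrt(7 ) /7, sqrt( 7)/7, sqrt( 5)/5,sqrt(2 ), 2, pi, sqrt( 14),  6 ]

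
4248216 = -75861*(-56) 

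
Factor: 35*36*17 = 21420 = 2^2*3^2*5^1*7^1*17^1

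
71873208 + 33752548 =105625756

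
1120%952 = 168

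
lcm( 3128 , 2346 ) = 9384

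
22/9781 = 22/9781=0.00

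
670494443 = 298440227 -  - 372054216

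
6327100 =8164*775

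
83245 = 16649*5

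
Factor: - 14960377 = - 197^1 * 75941^1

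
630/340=1 + 29/34= 1.85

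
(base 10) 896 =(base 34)QC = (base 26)18c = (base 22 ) 1ig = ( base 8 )1600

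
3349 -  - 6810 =10159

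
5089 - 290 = 4799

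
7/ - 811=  - 7/811   =  - 0.01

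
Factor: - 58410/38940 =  - 2^ (-1 ) * 3^1  =  - 3/2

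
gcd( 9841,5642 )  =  13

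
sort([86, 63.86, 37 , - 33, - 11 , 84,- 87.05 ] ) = [ - 87.05, - 33, - 11, 37,63.86 , 84, 86]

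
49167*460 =22616820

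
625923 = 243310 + 382613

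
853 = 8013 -7160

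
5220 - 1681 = 3539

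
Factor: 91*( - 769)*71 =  - 4968509 =-  7^1 *13^1*71^1*769^1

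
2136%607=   315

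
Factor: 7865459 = 7^1*1123637^1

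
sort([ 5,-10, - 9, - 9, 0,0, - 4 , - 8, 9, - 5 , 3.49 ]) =[-10,  -  9, - 9 ,- 8,-5,-4,  0, 0,3.49,5,9 ] 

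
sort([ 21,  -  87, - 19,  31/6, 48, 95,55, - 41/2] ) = [ - 87, - 41/2, - 19,31/6,21,48, 55 , 95] 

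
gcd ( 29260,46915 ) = 55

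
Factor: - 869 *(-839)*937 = 683158267 = 11^1*79^1 * 839^1*937^1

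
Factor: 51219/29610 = 813/470 = 2^(-1) * 3^1*5^( - 1) * 47^( - 1 )*271^1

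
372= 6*62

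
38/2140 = 19/1070=0.02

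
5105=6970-1865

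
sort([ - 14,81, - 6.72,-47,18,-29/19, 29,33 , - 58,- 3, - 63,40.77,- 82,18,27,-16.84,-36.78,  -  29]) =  [ - 82, - 63, - 58,-47, - 36.78,- 29, - 16.84,  -  14, - 6.72,-3,-29/19 , 18 , 18,27,29, 33,40.77,81]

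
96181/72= 1335 + 61/72=   1335.85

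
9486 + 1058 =10544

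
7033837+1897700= 8931537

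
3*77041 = 231123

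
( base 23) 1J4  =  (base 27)18p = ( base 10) 970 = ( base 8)1712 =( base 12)68A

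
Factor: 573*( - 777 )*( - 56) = 24932376 = 2^3*3^2*7^2*37^1*191^1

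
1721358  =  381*4518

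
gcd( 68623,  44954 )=1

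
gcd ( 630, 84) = 42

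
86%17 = 1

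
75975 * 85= 6457875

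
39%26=13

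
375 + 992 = 1367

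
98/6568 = 49/3284 = 0.01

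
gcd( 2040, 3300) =60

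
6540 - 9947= -3407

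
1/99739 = 1/99739 = 0.00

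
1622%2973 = 1622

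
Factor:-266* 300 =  - 79800 =-  2^3*3^1*5^2*7^1*19^1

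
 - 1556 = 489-2045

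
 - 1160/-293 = 3 + 281/293 = 3.96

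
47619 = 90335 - 42716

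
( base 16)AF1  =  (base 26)43j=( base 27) 3MK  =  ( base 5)42201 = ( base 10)2801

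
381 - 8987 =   -  8606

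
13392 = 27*496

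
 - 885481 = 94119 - 979600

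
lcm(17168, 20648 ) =1527952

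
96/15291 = 32/5097 = 0.01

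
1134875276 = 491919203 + 642956073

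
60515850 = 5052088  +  55463762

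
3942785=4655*847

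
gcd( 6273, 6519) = 123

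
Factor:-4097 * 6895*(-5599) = 5^1*7^1*11^1*17^1*197^1*241^1*509^1 = 158165115185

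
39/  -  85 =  - 1 + 46/85 = - 0.46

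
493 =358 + 135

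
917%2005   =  917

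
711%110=51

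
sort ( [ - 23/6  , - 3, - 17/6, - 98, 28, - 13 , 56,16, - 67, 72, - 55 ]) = [ - 98,- 67, - 55, - 13, - 23/6, - 3, - 17/6, 16, 28, 56 , 72]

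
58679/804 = 72 + 791/804 = 72.98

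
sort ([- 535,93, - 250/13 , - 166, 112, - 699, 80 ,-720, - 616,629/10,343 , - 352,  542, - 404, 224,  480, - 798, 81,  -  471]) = [ - 798, - 720, - 699, - 616, - 535, - 471,-404,  -  352,- 166, - 250/13 , 629/10,80,81, 93 , 112,  224,  343, 480,542 ] 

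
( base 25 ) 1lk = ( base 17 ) 40e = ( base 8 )2222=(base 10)1170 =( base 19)34b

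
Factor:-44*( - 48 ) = 2112= 2^6 * 3^1*11^1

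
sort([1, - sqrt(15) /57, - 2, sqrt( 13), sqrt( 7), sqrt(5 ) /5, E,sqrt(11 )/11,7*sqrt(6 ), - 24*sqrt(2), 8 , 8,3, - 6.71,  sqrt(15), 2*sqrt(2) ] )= [ - 24*sqrt(2 ), - 6.71, - 2, - sqrt(15 )/57, sqrt(11 ) /11,  sqrt(5)/5,1, sqrt( 7 ), E  ,  2 *sqrt(2 ), 3,sqrt(13 ), sqrt(15 ),8,  8 , 7 * sqrt (6 ) ] 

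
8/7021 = 8/7021 = 0.00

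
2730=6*455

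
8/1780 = 2/445 = 0.00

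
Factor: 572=2^2*11^1*13^1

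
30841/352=87  +  217/352 = 87.62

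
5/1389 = 5/1389 = 0.00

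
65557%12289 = 4112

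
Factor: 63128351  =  11^1*13^1 * 61^1*7237^1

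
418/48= 209/24  =  8.71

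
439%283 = 156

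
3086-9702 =-6616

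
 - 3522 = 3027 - 6549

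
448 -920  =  -472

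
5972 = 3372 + 2600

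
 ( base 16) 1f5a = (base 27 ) B07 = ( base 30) 8RG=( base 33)7c7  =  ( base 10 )8026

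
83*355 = 29465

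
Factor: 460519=229^1*2011^1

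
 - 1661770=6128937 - 7790707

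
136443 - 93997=42446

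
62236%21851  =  18534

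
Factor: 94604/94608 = 2^( - 2)*3^( - 4 ) * 67^1*73^(-1 )* 353^1 = 23651/23652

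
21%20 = 1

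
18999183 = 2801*6783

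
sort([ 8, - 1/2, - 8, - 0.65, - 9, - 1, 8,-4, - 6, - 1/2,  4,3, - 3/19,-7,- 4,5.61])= [- 9, - 8, - 7, -6, -4,  -  4, - 1, - 0.65,-1/2, - 1/2, - 3/19 , 3, 4 , 5.61,8, 8]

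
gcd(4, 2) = 2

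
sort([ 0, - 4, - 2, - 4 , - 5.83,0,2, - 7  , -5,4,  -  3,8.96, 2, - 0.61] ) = [ - 7, - 5.83, -5, - 4, - 4,-3, - 2,-0.61, 0,0,2,2,4,8.96]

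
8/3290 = 4/1645 = 0.00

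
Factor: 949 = 13^1*  73^1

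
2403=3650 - 1247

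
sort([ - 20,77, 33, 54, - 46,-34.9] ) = [-46, - 34.9,-20, 33, 54,77] 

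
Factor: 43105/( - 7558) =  - 2^( - 1) *5^1 * 37^1 * 233^1 * 3779^( - 1 ) 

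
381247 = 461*827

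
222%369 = 222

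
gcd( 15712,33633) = 1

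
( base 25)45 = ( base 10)105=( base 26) 41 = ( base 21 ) 50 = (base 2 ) 1101001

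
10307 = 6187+4120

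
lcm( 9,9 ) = 9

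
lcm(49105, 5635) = 343735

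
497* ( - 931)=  - 462707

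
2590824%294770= 232664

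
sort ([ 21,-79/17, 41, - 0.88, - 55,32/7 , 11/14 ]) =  [ - 55, - 79/17, - 0.88 , 11/14, 32/7, 21 , 41 ] 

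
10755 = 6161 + 4594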